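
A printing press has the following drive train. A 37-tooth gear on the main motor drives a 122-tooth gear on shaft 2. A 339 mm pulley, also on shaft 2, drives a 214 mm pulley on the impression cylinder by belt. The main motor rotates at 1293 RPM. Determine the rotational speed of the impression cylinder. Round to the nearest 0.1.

the main motor → shaft 2 (gear mesh, 122/37): 1293 ÷ 3.2973 = 392.14 RPM
shaft 2 → the impression cylinder (belt, 214/339): 392.14 ÷ 0.63127 = 621.19 RPM

621.2 RPM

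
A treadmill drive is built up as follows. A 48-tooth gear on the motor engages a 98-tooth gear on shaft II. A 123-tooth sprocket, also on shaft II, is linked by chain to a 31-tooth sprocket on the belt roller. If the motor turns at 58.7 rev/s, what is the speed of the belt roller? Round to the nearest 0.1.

Gear mesh: ratio = 98/48 = 2.0417, so shaft II turns at 58.7 / 2.0417 = 28.751 rev/s.
Chain: ratio = 31/123 = 0.25203, so the belt roller turns at 28.751 / 0.25203 = 114.08 rev/s.

114.1 rev/s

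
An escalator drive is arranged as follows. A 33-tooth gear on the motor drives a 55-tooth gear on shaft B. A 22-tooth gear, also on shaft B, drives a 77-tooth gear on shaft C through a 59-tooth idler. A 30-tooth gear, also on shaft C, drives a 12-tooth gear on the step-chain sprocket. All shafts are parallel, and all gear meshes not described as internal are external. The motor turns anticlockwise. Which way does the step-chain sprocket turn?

the motor → shaft B: external mesh, 1 reversal → CW.
shaft B → shaft C: driver → idler → driven is 2 external meshes, 2 reversals → CW.
shaft C → the step-chain sprocket: external mesh, 1 reversal → CCW.
4 reversals in total — an even number — so the step-chain sprocket turns the same way as the motor.

anticlockwise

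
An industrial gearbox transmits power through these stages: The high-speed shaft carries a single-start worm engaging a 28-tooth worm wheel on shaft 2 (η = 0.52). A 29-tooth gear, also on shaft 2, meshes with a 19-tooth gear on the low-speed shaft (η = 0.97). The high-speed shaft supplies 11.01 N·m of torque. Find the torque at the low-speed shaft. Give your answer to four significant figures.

Worm: ratio = 28/1 = 28; torque at shaft 2 = 11.01 × 28 × 0.52 = 160.31 N·m.
Gear mesh: ratio = 19/29 = 0.65517; torque at the low-speed shaft = 160.31 × 0.65517 × 0.97 = 101.88 N·m.

101.9 N·m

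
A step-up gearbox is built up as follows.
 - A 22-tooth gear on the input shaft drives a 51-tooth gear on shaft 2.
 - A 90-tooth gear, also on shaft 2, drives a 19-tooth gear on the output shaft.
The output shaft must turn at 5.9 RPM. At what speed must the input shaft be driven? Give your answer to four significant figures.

Overall ratio R = 2.3182 × 0.21111 = 0.48939.
Required input speed = output speed × R = 5.9 × 0.48939 = 2.8874 RPM.

2.887 RPM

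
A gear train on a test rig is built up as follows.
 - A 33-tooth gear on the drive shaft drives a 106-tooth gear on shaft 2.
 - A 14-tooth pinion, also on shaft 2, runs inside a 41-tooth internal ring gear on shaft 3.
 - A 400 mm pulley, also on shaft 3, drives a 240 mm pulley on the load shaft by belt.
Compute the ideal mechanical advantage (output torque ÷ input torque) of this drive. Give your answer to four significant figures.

Each stage contributes driven/driver: gear mesh 106/33 = 3.2121, internal gear 41/14 = 2.9286, belt 240/400 = 0.6.
Overall: 3.2121 × 2.9286 × 0.6 = 5.6442.

5.644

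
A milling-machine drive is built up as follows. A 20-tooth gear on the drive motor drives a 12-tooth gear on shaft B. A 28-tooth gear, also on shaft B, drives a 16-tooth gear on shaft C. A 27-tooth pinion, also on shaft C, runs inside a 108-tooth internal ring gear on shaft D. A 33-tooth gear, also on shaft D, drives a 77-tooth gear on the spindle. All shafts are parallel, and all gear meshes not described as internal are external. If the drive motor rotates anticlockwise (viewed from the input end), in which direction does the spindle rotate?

the drive motor → shaft B: external mesh, 1 reversal → CW.
shaft B → shaft C: external mesh, 1 reversal → CCW.
shaft C → shaft D: internal mesh, same direction → CCW.
shaft D → the spindle: external mesh, 1 reversal → CW.
3 reversals in total — an odd number — so the spindle turns opposite to the drive motor.

clockwise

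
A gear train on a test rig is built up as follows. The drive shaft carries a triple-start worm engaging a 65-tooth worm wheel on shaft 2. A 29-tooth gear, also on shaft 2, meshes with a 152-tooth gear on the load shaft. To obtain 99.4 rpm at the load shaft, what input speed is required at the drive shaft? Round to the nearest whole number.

11288 rpm

Overall ratio R = 21.667 × 5.2414 = 113.56.
Required input speed = output speed × R = 99.4 × 113.56 = 11288 rpm.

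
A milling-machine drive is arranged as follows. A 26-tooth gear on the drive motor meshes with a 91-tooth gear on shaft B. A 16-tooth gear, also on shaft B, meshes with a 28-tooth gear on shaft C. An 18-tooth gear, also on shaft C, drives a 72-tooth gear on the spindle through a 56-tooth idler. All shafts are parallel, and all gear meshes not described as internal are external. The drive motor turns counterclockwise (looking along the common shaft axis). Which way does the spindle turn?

counterclockwise

the drive motor → shaft B: external mesh, 1 reversal → CW.
shaft B → shaft C: external mesh, 1 reversal → CCW.
shaft C → the spindle: driver → idler → driven is 2 external meshes, 2 reversals → CCW.
4 reversals in total — an even number — so the spindle turns the same way as the drive motor.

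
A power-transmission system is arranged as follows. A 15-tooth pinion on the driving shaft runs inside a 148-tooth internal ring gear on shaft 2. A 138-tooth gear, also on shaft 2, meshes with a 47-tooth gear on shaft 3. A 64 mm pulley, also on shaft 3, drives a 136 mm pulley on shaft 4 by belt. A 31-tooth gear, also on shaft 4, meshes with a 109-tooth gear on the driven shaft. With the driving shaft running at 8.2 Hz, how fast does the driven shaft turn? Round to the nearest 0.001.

0.327 Hz

Internal gear: ratio = 148/15 = 9.8667, so shaft 2 turns at 8.2 / 9.8667 = 0.83108 Hz.
Gear mesh: ratio = 47/138 = 0.34058, so shaft 3 turns at 0.83108 / 0.34058 = 2.4402 Hz.
Belt: ratio = 136/64 = 2.125, so shaft 4 turns at 2.4402 / 2.125 = 1.1483 Hz.
Gear mesh: ratio = 109/31 = 3.5161, so the driven shaft turns at 1.1483 / 3.5161 = 0.32659 Hz.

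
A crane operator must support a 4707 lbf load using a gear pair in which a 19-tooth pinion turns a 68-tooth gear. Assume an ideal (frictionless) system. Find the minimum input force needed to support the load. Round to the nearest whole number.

Gear pair MA = 68/19 = 3.5789.
Effort = load / MA = 4707 / 3.5789 = 1315.2 lbf.

1315 lbf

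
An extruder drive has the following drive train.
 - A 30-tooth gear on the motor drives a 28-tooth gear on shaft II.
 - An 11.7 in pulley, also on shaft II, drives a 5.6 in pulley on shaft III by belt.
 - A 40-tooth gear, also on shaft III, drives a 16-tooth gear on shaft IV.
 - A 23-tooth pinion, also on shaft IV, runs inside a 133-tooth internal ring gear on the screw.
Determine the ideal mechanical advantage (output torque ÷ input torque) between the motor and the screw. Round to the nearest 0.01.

1.03

Each stage contributes driven/driver: gear mesh 28/30 = 0.93333, belt 5.6/11.7 = 0.47863, gear mesh 16/40 = 0.4, internal gear 133/23 = 5.7826.
Overall: 0.93333 × 0.47863 × 0.4 × 5.7826 = 1.0333.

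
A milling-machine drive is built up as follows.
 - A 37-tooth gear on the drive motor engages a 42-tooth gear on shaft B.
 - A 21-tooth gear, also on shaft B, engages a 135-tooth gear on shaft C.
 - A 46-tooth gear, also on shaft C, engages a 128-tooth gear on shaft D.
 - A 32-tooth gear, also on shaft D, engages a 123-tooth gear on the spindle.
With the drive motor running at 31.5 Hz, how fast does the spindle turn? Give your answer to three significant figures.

gear mesh 42/37 = 1.1351 → 31.5/1.1351 = 27.75 Hz
gear mesh 135/21 = 6.4286 → 27.75/6.4286 = 4.3167 Hz
gear mesh 128/46 = 2.7826 → 4.3167/2.7826 = 1.5513 Hz
gear mesh 123/32 = 3.8438 → 1.5513/3.8438 = 0.40359 Hz

0.404 Hz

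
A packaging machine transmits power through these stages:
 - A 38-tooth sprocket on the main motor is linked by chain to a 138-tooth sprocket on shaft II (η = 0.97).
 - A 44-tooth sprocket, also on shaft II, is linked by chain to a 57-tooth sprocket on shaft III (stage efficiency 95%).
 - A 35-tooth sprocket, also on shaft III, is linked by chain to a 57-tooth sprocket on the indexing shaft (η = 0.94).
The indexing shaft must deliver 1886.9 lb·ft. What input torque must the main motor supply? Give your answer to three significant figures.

284 lb·ft

Overall ratio R = 3.6316 × 1.2955 × 1.6286 = 7.6617; overall efficiency η = 0.97 × 0.95 × 0.94 = 0.8662.
Input torque = output torque / (R × η) = 1886.9 / (7.6617 × 0.8662) = 284.32 lb·ft.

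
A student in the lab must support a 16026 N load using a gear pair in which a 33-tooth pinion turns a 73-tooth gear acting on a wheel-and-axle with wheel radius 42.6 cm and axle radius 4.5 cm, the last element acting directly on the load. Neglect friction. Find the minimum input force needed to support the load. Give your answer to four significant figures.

765.3 N

Gear pair MA = 73/33 = 2.2121.
Wheel-and-axle MA = R/r = 42.6/4.5 = 9.4667.
Combined ideal MA = 2.2121 × 9.4667 = 20.941.
Effort = load / MA = 16026 / 20.941 = 765.28 N.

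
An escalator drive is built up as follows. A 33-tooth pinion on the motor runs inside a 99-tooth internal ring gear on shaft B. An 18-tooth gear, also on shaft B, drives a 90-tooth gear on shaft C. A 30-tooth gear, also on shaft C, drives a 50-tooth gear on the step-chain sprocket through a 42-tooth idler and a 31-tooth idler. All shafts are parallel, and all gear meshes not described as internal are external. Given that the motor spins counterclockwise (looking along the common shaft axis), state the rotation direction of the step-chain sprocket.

the motor → shaft B: internal mesh, same direction → CCW.
shaft B → shaft C: external mesh, 1 reversal → CW.
shaft C → the step-chain sprocket: driver → idler → idler → driven is 3 external meshes, 3 reversals → CCW.
4 reversals in total — an even number — so the step-chain sprocket turns the same way as the motor.

counterclockwise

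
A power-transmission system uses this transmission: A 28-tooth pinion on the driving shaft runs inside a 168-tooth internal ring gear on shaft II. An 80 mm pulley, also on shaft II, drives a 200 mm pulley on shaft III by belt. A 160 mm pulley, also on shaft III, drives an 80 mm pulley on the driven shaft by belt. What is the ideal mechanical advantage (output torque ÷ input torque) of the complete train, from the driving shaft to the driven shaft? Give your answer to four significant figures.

7.500

Each stage contributes driven/driver: internal gear 168/28 = 6, belt 200/80 = 2.5, belt 80/160 = 0.5.
Overall: 6 × 2.5 × 0.5 = 7.5.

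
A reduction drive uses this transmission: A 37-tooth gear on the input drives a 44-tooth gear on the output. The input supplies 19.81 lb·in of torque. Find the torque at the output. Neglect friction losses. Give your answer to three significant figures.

23.6 lb·in

After the gear mesh (44/37): 19.81 × 1.1892 = 23.558 lb·in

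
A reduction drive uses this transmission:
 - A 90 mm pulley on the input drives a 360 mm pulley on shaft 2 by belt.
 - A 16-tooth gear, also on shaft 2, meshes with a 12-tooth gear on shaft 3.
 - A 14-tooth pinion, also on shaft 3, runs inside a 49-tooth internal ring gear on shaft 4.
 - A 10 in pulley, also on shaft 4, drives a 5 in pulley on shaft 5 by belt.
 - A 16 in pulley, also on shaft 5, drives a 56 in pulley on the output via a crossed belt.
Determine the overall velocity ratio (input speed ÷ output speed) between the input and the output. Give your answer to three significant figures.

18.4

Each stage contributes driven/driver: belt 360/90 = 4, gear mesh 12/16 = 0.75, internal gear 49/14 = 3.5, belt 5/10 = 0.5, belt 56/16 = 3.5.
Overall: 4 × 0.75 × 3.5 × 0.5 × 3.5 = 18.375.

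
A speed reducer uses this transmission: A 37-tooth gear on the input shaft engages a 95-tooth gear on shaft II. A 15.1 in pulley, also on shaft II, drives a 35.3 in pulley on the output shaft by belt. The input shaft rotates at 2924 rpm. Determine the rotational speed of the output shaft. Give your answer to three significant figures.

487 rpm

the input shaft → shaft II (gear mesh, 95/37): 2924 ÷ 2.5676 = 1138.8 rpm
shaft II → the output shaft (belt, 35.3/15.1): 1138.8 ÷ 2.3377 = 487.14 rpm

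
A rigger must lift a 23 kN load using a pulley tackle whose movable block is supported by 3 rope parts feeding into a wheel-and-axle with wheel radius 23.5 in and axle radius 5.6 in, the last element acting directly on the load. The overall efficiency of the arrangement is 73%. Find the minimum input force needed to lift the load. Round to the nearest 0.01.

2.50 kN

Block-and-tackle MA = number of supporting rope parts = 3.
Wheel-and-axle MA = R/r = 23.5/5.6 = 4.1964.
Combined ideal MA = 3 × 4.1964 = 12.589.
Actual MA = 12.589 × 0.73 = 9.1902.
Effort = load / actual MA = 23 / 9.1902 = 2.5027 kN.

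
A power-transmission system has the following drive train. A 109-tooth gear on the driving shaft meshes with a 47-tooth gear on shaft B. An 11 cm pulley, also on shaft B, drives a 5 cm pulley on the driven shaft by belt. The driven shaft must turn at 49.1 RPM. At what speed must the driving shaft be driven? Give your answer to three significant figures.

9.62 RPM

Overall ratio R = 0.43119 × 0.45455 = 0.196.
Required input speed = output speed × R = 49.1 × 0.196 = 9.6234 RPM.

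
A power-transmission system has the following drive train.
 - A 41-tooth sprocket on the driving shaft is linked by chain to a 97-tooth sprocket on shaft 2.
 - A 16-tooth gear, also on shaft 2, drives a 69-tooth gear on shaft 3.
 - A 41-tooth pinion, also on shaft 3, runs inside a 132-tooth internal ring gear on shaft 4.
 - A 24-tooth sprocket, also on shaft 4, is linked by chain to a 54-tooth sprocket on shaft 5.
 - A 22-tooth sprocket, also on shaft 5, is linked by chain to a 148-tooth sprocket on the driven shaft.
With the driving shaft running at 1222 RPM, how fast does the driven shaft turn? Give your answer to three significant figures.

the driving shaft → shaft 2 (chain, 97/41): 1222 ÷ 2.3659 = 516.52 RPM
shaft 2 → shaft 3 (gear mesh, 69/16): 516.52 ÷ 4.3125 = 119.77 RPM
shaft 3 → shaft 4 (internal gear, 132/41): 119.77 ÷ 3.2195 = 37.202 RPM
shaft 4 → shaft 5 (chain, 54/24): 37.202 ÷ 2.25 = 16.534 RPM
shaft 5 → the driven shaft (chain, 148/22): 16.534 ÷ 6.7273 = 2.4578 RPM

2.46 RPM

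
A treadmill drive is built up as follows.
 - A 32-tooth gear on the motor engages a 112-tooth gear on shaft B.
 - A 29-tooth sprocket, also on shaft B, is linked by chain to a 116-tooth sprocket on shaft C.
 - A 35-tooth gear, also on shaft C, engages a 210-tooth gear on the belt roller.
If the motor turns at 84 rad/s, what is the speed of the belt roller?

gear mesh 112/32 = 3.5 → 84/3.5 = 24 rad/s
chain 116/29 = 4 → 24/4 = 6 rad/s
gear mesh 210/35 = 6 → 6/6 = 1 rad/s

1 rad/s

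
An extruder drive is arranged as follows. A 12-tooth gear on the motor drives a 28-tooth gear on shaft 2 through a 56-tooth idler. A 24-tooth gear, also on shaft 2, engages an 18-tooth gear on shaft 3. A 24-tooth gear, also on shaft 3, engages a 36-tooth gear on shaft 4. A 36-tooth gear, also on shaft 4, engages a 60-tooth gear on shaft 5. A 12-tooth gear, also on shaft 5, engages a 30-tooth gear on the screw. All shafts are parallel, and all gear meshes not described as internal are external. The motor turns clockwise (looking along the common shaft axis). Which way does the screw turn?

the motor → shaft 2: driver → idler → driven is 2 external meshes, 2 reversals → CW.
shaft 2 → shaft 3: external mesh, 1 reversal → CCW.
shaft 3 → shaft 4: external mesh, 1 reversal → CW.
shaft 4 → shaft 5: external mesh, 1 reversal → CCW.
shaft 5 → the screw: external mesh, 1 reversal → CW.
6 reversals in total — an even number — so the screw turns the same way as the motor.

clockwise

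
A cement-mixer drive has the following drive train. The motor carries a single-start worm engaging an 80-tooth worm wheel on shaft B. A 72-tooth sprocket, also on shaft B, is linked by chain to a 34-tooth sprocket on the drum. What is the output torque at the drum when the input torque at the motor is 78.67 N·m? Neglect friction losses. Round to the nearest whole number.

worm 80/1 = 80 → τ = 78.67·80 = 6293.6 N·m
chain 34/72 = 0.47222 → τ = 6293.6·0.47222 = 2972 N·m

2972 N·m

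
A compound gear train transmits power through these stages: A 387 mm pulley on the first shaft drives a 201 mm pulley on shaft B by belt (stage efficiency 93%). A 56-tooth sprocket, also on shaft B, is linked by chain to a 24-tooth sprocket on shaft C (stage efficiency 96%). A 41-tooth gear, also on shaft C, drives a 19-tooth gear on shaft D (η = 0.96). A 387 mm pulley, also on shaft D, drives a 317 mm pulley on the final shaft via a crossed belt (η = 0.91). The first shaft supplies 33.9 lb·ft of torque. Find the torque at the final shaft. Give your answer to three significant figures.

Belt: ratio = 201/387 = 0.51938; torque at shaft B = 33.9 × 0.51938 × 0.93 = 16.374 lb·ft.
Chain: ratio = 24/56 = 0.42857; torque at shaft C = 16.374 × 0.42857 × 0.96 = 6.7369 lb·ft.
Gear mesh: ratio = 19/41 = 0.46341; torque at shaft D = 6.7369 × 0.46341 × 0.96 = 2.9971 lb·ft.
Belt: ratio = 317/387 = 0.81912; torque at the final shaft = 2.9971 × 0.81912 × 0.91 = 2.234 lb·ft.

2.23 lb·ft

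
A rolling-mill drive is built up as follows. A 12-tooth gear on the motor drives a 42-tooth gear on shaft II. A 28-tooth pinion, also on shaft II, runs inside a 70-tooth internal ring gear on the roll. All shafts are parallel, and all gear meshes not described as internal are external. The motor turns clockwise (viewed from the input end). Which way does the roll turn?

counterclockwise

the motor → shaft II: external mesh, 1 reversal → CCW.
shaft II → the roll: internal mesh, same direction → CCW.
1 reversal in total — an odd number — so the roll turns opposite to the motor.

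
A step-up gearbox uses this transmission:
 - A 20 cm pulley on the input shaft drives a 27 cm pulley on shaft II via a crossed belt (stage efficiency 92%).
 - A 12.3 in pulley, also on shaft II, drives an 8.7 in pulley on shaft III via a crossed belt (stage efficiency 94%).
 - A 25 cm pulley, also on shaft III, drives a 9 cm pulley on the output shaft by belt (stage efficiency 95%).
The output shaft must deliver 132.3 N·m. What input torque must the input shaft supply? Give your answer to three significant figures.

Overall ratio R = 1.35 × 0.70732 × 0.36 = 0.34376; overall efficiency η = 0.92 × 0.94 × 0.95 = 0.8216.
Input torque = output torque / (R × η) = 132.3 / (0.34376 × 0.8216) = 468.46 N·m.

468 N·m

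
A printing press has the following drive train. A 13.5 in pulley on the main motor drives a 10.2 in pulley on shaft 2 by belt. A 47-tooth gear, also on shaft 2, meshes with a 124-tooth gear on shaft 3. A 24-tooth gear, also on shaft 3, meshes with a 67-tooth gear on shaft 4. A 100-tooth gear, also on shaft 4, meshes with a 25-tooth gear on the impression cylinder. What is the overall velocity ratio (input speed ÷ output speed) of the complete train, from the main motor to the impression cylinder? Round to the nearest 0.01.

1.39

Each stage contributes driven/driver: belt 10.2/13.5 = 0.75556, gear mesh 124/47 = 2.6383, gear mesh 67/24 = 2.7917, gear mesh 25/100 = 0.25.
Overall: 0.75556 × 2.6383 × 2.7917 × 0.25 = 1.3912.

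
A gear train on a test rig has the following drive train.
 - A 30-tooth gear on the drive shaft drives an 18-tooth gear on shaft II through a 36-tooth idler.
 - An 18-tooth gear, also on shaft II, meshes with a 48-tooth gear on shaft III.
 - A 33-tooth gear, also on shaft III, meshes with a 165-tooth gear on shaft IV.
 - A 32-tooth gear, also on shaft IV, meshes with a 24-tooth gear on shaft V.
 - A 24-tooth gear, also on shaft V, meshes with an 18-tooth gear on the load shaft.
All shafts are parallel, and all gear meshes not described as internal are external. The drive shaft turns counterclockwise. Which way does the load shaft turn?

the drive shaft → shaft II: driver → idler → driven is 2 external meshes, 2 reversals → CCW.
shaft II → shaft III: external mesh, 1 reversal → CW.
shaft III → shaft IV: external mesh, 1 reversal → CCW.
shaft IV → shaft V: external mesh, 1 reversal → CW.
shaft V → the load shaft: external mesh, 1 reversal → CCW.
6 reversals in total — an even number — so the load shaft turns the same way as the drive shaft.

counterclockwise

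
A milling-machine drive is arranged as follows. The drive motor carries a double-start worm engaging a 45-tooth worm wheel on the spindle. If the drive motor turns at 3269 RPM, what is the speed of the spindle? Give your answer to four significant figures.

145.3 RPM

Worm: ratio = 45/2 = 22.5, so the spindle turns at 3269 / 22.5 = 145.29 RPM.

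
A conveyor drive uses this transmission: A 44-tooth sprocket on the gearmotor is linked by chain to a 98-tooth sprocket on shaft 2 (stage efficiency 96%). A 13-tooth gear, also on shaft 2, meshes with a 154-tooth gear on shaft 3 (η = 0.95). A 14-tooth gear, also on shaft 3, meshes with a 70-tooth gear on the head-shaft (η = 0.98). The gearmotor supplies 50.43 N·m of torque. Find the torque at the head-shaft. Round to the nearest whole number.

5946 N·m

chain 98/44 = 2.2273 → τ = 50.43·2.2273·0.96 = 107.83 N·m
gear mesh 154/13 = 11.846 → τ = 107.83·11.846·0.95 = 1213.5 N·m
gear mesh 70/14 = 5 → τ = 1213.5·5·0.98 = 5946.1 N·m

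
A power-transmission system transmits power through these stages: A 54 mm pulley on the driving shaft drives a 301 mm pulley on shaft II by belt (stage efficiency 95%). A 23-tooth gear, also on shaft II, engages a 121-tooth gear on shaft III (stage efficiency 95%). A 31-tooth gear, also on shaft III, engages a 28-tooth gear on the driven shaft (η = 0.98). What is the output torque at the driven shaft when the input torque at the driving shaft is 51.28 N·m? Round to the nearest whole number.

After the belt (301/54): 51.28 × 5.5741 × 0.95 = 271.55 N·m
After the gear mesh (121/23): 271.55 × 5.2609 × 0.95 = 1357.1 N·m
After the gear mesh (28/31): 1357.1 × 0.90323 × 0.98 = 1201.3 N·m

1201 N·m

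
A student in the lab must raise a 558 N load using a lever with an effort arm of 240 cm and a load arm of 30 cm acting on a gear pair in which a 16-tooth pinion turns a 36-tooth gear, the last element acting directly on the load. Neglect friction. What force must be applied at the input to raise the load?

31 N

Lever MA = effort arm / load arm = 240/30 = 8.
Gear pair MA = 36/16 = 2.25.
Combined ideal MA = 8 × 2.25 = 18.
Effort = load / MA = 558 / 18 = 31 N.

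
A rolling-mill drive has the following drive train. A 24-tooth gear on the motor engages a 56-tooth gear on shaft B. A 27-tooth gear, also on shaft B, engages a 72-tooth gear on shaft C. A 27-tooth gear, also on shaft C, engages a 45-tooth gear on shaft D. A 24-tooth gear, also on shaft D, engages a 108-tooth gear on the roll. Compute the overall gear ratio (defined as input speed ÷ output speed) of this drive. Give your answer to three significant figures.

Each stage contributes driven/driver: gear mesh 56/24 = 2.3333, gear mesh 72/27 = 2.6667, gear mesh 45/27 = 1.6667, gear mesh 108/24 = 4.5.
Overall: 2.3333 × 2.6667 × 1.6667 × 4.5 = 46.667.

46.7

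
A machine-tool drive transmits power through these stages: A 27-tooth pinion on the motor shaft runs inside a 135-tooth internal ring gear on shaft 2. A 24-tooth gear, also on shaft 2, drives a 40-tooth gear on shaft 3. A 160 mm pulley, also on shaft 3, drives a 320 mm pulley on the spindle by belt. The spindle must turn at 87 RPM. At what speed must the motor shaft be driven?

1450 RPM

Overall ratio R = 5 × 1.6667 × 2 = 16.667.
Required input speed = output speed × R = 87 × 16.667 = 1450 RPM.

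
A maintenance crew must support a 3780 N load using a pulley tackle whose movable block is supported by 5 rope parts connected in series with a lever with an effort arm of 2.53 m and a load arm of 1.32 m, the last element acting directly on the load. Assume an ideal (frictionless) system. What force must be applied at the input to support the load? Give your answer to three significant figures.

394 N

Block-and-tackle MA = number of supporting rope parts = 5.
Lever MA = effort arm / load arm = 2.53/1.32 = 1.9167.
Combined ideal MA = 5 × 1.9167 = 9.5833.
Effort = load / MA = 3780 / 9.5833 = 394.43 N.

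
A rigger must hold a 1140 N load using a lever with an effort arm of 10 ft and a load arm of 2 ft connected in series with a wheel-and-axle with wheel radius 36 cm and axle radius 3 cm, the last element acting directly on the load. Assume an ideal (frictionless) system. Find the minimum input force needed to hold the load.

19 N

Lever MA = effort arm / load arm = 10/2 = 5.
Wheel-and-axle MA = R/r = 36/3 = 12.
Combined ideal MA = 5 × 12 = 60.
Effort = load / MA = 1140 / 60 = 19 N.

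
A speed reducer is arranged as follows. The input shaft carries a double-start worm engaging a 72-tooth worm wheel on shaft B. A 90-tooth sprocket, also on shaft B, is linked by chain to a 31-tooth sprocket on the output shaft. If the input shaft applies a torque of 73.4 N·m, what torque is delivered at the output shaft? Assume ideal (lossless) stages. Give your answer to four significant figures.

worm 72/2 = 36 → τ = 73.4·36 = 2642.4 N·m
chain 31/90 = 0.34444 → τ = 2642.4·0.34444 = 910.16 N·m

910.2 N·m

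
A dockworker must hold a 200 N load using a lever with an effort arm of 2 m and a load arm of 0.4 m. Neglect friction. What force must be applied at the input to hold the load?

Lever MA = effort arm / load arm = 2/0.4 = 5.
Effort = load / MA = 200 / 5 = 40 N.

40 N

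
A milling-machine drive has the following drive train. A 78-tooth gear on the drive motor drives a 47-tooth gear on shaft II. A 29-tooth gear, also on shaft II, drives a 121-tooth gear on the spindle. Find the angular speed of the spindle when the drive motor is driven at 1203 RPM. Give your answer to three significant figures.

the drive motor → shaft II (gear mesh, 47/78): 1203 ÷ 0.60256 = 1996.5 RPM
shaft II → the spindle (gear mesh, 121/29): 1996.5 ÷ 4.1724 = 478.49 RPM

478 RPM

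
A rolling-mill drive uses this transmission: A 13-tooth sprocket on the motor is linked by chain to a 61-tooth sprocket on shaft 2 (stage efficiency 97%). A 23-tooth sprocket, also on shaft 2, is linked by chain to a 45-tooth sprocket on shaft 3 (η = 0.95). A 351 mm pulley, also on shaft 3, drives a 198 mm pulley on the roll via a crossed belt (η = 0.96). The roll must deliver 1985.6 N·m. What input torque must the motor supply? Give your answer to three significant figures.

433 N·m

Overall ratio R = 4.6923 × 1.9565 × 0.5641 = 5.1788; overall efficiency η = 0.97 × 0.95 × 0.96 = 0.8846.
Input torque = output torque / (R × η) = 1985.6 / (5.1788 × 0.8846) = 433.41 N·m.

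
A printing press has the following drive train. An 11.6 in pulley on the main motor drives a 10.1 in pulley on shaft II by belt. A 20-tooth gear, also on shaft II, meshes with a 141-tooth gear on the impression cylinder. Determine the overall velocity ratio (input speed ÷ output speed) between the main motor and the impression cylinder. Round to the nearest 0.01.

6.14

Each stage contributes driven/driver: belt 10.1/11.6 = 0.87069, gear mesh 141/20 = 7.05.
Overall: 0.87069 × 7.05 = 6.1384.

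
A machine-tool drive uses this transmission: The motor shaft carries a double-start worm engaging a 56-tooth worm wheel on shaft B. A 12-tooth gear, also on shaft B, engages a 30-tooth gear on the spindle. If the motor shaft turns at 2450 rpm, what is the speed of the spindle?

35 rpm

Worm: ratio = 56/2 = 28, so shaft B turns at 2450 / 28 = 87.5 rpm.
Gear mesh: ratio = 30/12 = 2.5, so the spindle turns at 87.5 / 2.5 = 35 rpm.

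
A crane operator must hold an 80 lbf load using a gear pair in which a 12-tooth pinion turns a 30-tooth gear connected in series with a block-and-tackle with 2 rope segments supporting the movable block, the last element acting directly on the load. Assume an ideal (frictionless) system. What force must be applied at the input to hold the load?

Gear pair MA = 30/12 = 2.5.
Block-and-tackle MA = number of supporting rope parts = 2.
Combined ideal MA = 2.5 × 2 = 5.
Effort = load / MA = 80 / 5 = 16 lbf.

16 lbf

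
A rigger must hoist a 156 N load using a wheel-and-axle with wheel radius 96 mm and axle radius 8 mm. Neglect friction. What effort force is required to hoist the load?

Wheel-and-axle MA = R/r = 96/8 = 12.
Effort = load / MA = 156 / 12 = 13 N.

13 N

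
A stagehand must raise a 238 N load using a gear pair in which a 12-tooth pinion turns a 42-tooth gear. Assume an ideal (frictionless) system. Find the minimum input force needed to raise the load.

68 N

Gear pair MA = 42/12 = 3.5.
Effort = load / MA = 238 / 3.5 = 68 N.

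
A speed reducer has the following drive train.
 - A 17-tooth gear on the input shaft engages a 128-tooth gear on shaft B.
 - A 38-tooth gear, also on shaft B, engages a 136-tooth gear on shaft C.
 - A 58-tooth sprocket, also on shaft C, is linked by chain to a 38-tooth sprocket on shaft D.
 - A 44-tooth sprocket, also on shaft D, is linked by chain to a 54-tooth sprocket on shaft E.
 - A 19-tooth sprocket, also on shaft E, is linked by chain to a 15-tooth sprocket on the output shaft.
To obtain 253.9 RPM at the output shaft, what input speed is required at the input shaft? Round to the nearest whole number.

Overall ratio R = 7.5294 × 3.5789 × 0.65517 × 1.2273 × 0.78947 = 17.106.
Required input speed = output speed × R = 253.9 × 17.106 = 4343.2 RPM.

4343 RPM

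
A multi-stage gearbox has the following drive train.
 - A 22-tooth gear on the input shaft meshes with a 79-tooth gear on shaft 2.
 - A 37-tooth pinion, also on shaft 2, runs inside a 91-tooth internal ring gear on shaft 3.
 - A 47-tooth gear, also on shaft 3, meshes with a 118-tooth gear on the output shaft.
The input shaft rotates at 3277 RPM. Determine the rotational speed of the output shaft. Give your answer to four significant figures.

147.8 RPM

Gear mesh: ratio = 79/22 = 3.5909, so shaft 2 turns at 3277 / 3.5909 = 912.58 RPM.
Internal gear: ratio = 91/37 = 2.4595, so shaft 3 turns at 912.58 / 2.4595 = 371.05 RPM.
Gear mesh: ratio = 118/47 = 2.5106, so the output shaft turns at 371.05 / 2.5106 = 147.79 RPM.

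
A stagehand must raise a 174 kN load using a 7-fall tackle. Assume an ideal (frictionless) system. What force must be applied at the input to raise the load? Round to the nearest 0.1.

24.9 kN

Block-and-tackle MA = number of supporting rope parts = 7.
Effort = load / MA = 174 / 7 = 24.857 kN.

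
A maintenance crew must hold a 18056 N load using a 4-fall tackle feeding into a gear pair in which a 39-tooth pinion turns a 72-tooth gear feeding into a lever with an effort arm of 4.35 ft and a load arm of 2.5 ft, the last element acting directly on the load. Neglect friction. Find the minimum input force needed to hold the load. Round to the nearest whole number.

Block-and-tackle MA = number of supporting rope parts = 4.
Gear pair MA = 72/39 = 1.8462.
Lever MA = effort arm / load arm = 4.35/2.5 = 1.74.
Combined ideal MA = 4 × 1.8462 × 1.74 = 12.849.
Effort = load / MA = 18056 / 12.849 = 1405.2 N.

1405 N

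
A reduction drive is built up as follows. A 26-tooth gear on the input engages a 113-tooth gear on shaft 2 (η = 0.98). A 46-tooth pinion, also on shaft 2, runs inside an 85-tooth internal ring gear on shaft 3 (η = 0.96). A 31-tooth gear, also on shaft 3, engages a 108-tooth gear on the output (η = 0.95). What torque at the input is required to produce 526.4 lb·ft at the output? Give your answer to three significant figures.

Overall ratio R = 4.3462 × 1.8478 × 3.4839 = 27.979; overall efficiency η = 0.98 × 0.96 × 0.95 = 0.8938.
Input torque = output torque / (R × η) = 526.4 / (27.979 × 0.8938) = 21.051 lb·ft.

21.1 lb·ft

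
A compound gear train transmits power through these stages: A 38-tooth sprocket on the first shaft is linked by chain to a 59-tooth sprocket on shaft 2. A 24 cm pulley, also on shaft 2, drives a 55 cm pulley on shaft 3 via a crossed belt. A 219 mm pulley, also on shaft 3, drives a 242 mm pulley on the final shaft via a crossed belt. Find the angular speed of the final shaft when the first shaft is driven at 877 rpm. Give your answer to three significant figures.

the first shaft → shaft 2 (chain, 59/38): 877 ÷ 1.5526 = 564.85 rpm
shaft 2 → shaft 3 (belt, 55/24): 564.85 ÷ 2.2917 = 246.48 rpm
shaft 3 → the final shaft (belt, 242/219): 246.48 ÷ 1.105 = 223.05 rpm

223 rpm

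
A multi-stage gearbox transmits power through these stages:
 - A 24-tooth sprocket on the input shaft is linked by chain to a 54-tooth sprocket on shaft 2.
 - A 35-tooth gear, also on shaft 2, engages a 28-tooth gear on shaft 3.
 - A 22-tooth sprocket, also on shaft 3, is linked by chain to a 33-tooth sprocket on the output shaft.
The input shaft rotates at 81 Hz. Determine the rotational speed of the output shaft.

the input shaft → shaft 2 (chain, 54/24): 81 ÷ 2.25 = 36 Hz
shaft 2 → shaft 3 (gear mesh, 28/35): 36 ÷ 0.8 = 45 Hz
shaft 3 → the output shaft (chain, 33/22): 45 ÷ 1.5 = 30 Hz

30 Hz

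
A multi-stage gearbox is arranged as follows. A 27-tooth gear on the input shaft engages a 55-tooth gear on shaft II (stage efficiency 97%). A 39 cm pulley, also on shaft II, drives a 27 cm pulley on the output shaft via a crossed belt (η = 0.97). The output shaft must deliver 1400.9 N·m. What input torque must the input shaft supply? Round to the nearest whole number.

1056 N·m

Overall ratio R = 2.037 × 0.69231 = 1.4103; overall efficiency η = 0.97 × 0.97 = 0.9409.
Input torque = output torque / (R × η) = 1400.9 / (1.4103 × 0.9409) = 1055.8 N·m.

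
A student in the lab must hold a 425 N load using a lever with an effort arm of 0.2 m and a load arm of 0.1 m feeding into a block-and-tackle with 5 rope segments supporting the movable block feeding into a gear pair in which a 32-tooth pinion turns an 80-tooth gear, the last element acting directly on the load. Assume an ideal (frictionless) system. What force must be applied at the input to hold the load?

17 N

Lever MA = effort arm / load arm = 0.2/0.1 = 2.
Block-and-tackle MA = number of supporting rope parts = 5.
Gear pair MA = 80/32 = 2.5.
Combined ideal MA = 2 × 5 × 2.5 = 25.
Effort = load / MA = 425 / 25 = 17 N.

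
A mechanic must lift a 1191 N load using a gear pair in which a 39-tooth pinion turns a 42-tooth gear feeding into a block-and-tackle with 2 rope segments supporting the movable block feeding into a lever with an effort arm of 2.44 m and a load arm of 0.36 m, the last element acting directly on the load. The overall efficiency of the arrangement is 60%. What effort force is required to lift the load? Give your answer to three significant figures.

Gear pair MA = 42/39 = 1.0769.
Block-and-tackle MA = number of supporting rope parts = 2.
Lever MA = effort arm / load arm = 2.44/0.36 = 6.7778.
Combined ideal MA = 1.0769 × 2 × 6.7778 = 14.598.
Actual MA = 14.598 × 0.60 = 8.759.
Effort = load / actual MA = 1191 / 8.759 = 135.97 N.

136 N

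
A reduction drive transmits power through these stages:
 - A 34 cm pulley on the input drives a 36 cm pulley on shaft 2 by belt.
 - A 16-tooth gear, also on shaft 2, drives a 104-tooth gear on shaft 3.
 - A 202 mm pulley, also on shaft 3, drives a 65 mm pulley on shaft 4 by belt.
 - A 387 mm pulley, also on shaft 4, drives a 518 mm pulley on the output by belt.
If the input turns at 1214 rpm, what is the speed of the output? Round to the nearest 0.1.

the input → shaft 2 (belt, 36/34): 1214 ÷ 1.0588 = 1146.6 rpm
shaft 2 → shaft 3 (gear mesh, 104/16): 1146.6 ÷ 6.5 = 176.39 rpm
shaft 3 → shaft 4 (belt, 65/202): 176.39 ÷ 0.32178 = 548.18 rpm
shaft 4 → the output (belt, 518/387): 548.18 ÷ 1.3385 = 409.54 rpm

409.5 rpm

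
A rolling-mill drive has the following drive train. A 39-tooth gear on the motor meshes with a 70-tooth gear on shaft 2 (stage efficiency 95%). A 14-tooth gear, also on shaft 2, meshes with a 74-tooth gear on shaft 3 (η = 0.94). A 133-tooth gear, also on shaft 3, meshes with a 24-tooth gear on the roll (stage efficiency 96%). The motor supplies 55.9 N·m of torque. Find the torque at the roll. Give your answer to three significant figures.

82.0 N·m

After the gear mesh (70/39): 55.9 × 1.7949 × 0.95 = 95.317 N·m
After the gear mesh (74/14): 95.317 × 5.2857 × 0.94 = 473.59 N·m
After the gear mesh (24/133): 473.59 × 0.18045 × 0.96 = 82.041 N·m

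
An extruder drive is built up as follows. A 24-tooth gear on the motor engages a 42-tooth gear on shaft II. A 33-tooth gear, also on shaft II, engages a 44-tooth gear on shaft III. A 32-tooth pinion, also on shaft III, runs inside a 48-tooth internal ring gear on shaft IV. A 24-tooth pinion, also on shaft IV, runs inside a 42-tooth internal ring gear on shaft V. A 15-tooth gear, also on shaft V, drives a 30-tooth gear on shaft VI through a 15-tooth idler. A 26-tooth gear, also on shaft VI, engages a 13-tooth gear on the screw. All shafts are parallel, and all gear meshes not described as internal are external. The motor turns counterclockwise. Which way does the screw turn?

clockwise

the motor → shaft II: external mesh, 1 reversal → CW.
shaft II → shaft III: external mesh, 1 reversal → CCW.
shaft III → shaft IV: internal mesh, same direction → CCW.
shaft IV → shaft V: internal mesh, same direction → CCW.
shaft V → shaft VI: driver → idler → driven is 2 external meshes, 2 reversals → CCW.
shaft VI → the screw: external mesh, 1 reversal → CW.
5 reversals in total — an odd number — so the screw turns opposite to the motor.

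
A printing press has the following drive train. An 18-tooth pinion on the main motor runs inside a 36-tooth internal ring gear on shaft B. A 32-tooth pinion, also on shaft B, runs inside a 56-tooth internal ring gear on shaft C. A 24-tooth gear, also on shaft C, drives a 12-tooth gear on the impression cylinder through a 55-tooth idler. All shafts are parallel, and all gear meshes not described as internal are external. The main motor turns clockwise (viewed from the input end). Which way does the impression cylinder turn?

clockwise

the main motor → shaft B: internal mesh, same direction → CW.
shaft B → shaft C: internal mesh, same direction → CW.
shaft C → the impression cylinder: driver → idler → driven is 2 external meshes, 2 reversals → CW.
2 reversals in total — an even number — so the impression cylinder turns the same way as the main motor.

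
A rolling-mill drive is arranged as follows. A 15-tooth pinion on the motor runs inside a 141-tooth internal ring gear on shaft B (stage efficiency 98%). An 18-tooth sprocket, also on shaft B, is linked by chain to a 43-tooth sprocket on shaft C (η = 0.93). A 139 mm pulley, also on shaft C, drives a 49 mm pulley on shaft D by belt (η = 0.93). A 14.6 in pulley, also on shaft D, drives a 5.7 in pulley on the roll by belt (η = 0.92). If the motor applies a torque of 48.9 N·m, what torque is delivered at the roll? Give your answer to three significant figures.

After the internal gear (141/15): 48.9 × 9.4 × 0.98 = 450.47 N·m
After the chain (43/18): 450.47 × 2.3889 × 0.93 = 1000.8 N·m
After the belt (49/139): 1000.8 × 0.35252 × 0.93 = 328.1 N·m
After the belt (5.7/14.6): 328.1 × 0.39041 × 0.92 = 117.85 N·m

118 N·m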